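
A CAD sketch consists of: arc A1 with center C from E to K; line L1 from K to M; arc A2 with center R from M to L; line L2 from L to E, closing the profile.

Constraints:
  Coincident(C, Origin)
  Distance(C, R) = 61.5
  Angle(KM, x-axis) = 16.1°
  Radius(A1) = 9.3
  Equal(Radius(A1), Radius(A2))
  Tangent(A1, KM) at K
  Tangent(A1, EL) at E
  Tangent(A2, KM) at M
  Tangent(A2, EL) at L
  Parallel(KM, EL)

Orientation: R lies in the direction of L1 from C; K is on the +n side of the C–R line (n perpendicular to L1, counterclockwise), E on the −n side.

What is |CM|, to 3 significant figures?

62.2

The slot axis is L1's direction at 16.1°, so u = (cos 16.1°, sin 16.1°) = (0.961, 0.277) and n = (−sin 16.1°, cos 16.1°) = (-0.277, 0.961). C is at the origin and R lies 61.5 along u from C, so R = 61.5·u = (59.1, 17.1). Tangency of A1 to both parallel lines with radius 9.3 puts K and E at C ± 9.3·n: K = (-2.58, 8.94), E = (2.58, -8.94). Equal radii place M and L the same way about R: M = R + 9.3·n = (56.5, 26.0), L = R − 9.3·n = (61.7, 8.12). Then |CM| = |M − C| = 62.2.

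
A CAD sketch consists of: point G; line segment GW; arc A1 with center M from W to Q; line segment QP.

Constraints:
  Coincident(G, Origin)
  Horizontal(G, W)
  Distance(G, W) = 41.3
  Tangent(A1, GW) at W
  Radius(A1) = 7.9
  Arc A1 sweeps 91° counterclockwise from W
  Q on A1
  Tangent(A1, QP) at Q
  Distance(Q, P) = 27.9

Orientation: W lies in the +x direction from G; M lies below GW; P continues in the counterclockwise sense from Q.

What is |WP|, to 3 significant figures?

36.7

G is at the origin; GW is horizontal with |GW| = 41.3 and W on the +x side, so W = (41.3, 0.00). Since A1 is tangent to GW there, MW ⟂ GW, so M = W + (0, -7.9) = (41.3, -7.90). On A1, W sits at bearing 90° from M; a 91° counterclockwise sweep puts Q at bearing 181°, so Q = M + 7.9·(cos 181°, sin 181°) = (33.4, -8.04). Tangency of A1 to QP means the radius MQ is perpendicular to QP, so QP runs along (−sin 181°, cos 181°); with |QP| = 27.9, P = (33.9, -35.9). Then |WP| = |P − W| = 36.7.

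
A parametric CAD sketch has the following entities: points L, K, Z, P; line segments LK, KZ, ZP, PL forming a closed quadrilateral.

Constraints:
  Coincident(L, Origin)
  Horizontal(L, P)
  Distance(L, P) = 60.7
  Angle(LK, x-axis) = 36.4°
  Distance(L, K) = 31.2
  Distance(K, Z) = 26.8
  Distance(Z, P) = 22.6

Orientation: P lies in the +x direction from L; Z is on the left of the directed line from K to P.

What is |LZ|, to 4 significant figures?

55.83

Checks: |KZ| = 26.80 ✓; |ZP| = 22.60 ✓.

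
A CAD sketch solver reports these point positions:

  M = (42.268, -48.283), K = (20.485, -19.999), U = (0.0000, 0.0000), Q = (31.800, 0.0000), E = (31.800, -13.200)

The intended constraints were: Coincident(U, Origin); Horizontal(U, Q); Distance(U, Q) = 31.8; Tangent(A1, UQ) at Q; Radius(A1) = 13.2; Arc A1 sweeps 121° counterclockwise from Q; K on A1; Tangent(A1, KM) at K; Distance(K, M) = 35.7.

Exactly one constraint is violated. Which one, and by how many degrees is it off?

Tangent(A1, KM) at K — off by 6.60°.

U = (0.00, 0.00) ✓; U.y = 0.00, Q.y = 0.00 ✓; |UQ| = 31.80 ✓; ∠(EQ, QU) = 90.00° ✓; |EQ| = 13.20 ✓; bearing(E→K) − bearing(E→Q) = 121.0° ✓; |EK| = 13.20 ✓; ∠(EK, KM) = 83.40° ✗; |KM| = 35.70 ✓.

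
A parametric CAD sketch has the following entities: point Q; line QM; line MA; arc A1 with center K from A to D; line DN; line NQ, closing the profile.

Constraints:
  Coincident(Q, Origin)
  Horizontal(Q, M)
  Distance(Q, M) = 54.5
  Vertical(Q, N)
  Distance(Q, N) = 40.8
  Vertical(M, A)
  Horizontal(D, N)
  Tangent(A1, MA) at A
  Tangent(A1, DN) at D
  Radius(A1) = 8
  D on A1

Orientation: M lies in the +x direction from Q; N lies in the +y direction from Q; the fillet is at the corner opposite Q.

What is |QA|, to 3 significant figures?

63.6

The virtual corner opposite Q is at (54.5, 40.8). Tangency of A1 to MA means the radius KA is perpendicular to MA and since A1 is tangent to DN there, KD ⟂ DN, with radius 8.0, so the center K sits 8.0 in from both sides at K = (46.5, 32.8). That places the tangent points at A = (54.5, 32.8) on MA and D = (46.5, 40.8) on DN. Then |QA| = |A − Q| = 63.6.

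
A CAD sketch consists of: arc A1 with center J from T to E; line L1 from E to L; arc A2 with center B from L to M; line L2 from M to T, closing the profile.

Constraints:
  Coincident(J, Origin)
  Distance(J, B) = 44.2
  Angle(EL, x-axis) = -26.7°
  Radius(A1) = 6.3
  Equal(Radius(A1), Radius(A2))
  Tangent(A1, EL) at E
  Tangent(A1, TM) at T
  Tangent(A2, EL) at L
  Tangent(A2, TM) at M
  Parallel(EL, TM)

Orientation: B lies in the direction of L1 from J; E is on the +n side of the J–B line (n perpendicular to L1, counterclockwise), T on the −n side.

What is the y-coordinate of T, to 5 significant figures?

-5.6282

The slot axis is L1's direction at -26.7°, so u = (cos -26.7°, sin -26.7°) = (0.89337, -0.44932) and n = (−sin -26.7°, cos -26.7°) = (0.44932, 0.89337). J is at the origin and B lies 44.2 along u from J, so B = 44.2·u = (39.487, -19.860). Tangency of A1 to both parallel lines with radius 6.3 puts E and T at J ± 6.3·n: E = (2.8307, 5.6282), T = (-2.8307, -5.6282). So T.y = -5.6282.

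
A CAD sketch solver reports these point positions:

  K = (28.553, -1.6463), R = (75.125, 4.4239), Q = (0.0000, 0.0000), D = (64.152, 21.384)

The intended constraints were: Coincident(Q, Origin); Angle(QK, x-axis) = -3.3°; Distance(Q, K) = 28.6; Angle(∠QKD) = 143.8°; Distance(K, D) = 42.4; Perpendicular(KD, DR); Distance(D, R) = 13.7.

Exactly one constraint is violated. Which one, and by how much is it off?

Distance(D, R) = 13.7 — off by 6.50.

Q = (0.00, 0.00) ✓; QK at -3.300° ✓; |QK| = 28.60 ✓; ∠QKD = 143.8° ✓; |KD| = 42.40 ✓; ∠(KD, DR) = 90.00° ✓; |DR| = 20.20 ✗.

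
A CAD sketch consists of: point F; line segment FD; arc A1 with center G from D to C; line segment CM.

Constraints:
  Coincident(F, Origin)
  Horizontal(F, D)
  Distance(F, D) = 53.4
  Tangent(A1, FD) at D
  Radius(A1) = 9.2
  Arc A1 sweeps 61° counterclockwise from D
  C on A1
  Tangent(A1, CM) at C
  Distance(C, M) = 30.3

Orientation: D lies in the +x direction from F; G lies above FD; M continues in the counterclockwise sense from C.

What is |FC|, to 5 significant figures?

61.629

The tangent condition forces GD to be normal to FD, so G = D + (0, 9.2) = (53.400, 9.2000). On A1, D sits at bearing -90° from G; a 61° counterclockwise sweep puts C at bearing -29°, so C = G + 9.2·(cos -29°, sin -29°) = (61.447, 4.7398). Then |FC| = |C − F| = 61.629.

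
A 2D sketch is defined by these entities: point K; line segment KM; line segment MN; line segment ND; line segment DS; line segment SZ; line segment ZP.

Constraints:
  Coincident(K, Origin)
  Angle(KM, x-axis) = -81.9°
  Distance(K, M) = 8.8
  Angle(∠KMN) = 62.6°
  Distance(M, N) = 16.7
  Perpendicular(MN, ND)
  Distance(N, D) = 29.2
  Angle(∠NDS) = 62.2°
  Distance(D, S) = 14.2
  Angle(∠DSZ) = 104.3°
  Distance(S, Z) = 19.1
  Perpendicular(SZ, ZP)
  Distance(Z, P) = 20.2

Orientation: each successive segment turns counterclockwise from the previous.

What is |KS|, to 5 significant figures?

14.765

The perpendicularity gives ND at right angles to MN, so ND runs at 125.50°; with |ND| = 29.2, D = (-2.1209, 24.758). ∠NDS = 62.2° gives DS at -116.70° from the x-axis; with |DS| = 14.2, S = (-8.5012, 12.072). Then |KS| = |S − K| = 14.765.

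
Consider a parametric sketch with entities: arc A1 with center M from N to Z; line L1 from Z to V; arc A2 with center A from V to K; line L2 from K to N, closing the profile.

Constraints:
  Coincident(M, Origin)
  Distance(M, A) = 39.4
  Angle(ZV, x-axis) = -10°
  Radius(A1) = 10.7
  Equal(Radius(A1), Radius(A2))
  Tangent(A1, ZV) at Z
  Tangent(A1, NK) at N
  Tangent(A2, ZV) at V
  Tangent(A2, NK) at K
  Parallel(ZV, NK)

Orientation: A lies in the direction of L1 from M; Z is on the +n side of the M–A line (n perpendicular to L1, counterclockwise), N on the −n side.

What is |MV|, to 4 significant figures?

40.83

The slot axis is L1's direction at -10.0°, so u = (cos -10.0°, sin -10.0°) = (0.9848, -0.1736) and n = (−sin -10.0°, cos -10.0°) = (0.1736, 0.9848). M is at the origin and A lies 39.4 along u from M, so A = 39.4·u = (38.80, -6.842). Tangency of A1 to both parallel lines with radius 10.7 puts Z and N at M ± 10.7·n: Z = (1.858, 10.54), N = (-1.858, -10.54). Equal radii place V and K the same way about A: V = A + 10.7·n = (40.66, 3.696), K = A − 10.7·n = (36.94, -17.38). Then |MV| = |V − M| = 40.83.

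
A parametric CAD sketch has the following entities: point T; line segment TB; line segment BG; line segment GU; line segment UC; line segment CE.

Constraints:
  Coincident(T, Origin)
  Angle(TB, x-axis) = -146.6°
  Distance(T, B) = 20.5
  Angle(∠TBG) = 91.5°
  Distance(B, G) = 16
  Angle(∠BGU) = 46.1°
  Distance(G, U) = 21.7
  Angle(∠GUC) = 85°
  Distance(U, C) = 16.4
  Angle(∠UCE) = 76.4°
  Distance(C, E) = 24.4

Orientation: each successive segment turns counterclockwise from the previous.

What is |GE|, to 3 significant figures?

9.02

∠GUC = 85.0° gives UC at 171° from the x-axis; with |UC| = 16.4, C = (-19.5, -1.21). ∠UCE = 76.4° gives CE at -85.6° from the x-axis; with |CE| = 24.4, E = (-17.7, -25.5). Then |GE| = |E − G| = 9.02.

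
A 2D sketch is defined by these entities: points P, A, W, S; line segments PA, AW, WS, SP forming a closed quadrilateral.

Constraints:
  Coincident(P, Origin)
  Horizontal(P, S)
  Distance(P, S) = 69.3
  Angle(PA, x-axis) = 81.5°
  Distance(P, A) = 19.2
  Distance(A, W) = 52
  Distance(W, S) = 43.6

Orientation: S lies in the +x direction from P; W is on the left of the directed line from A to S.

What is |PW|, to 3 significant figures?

64.2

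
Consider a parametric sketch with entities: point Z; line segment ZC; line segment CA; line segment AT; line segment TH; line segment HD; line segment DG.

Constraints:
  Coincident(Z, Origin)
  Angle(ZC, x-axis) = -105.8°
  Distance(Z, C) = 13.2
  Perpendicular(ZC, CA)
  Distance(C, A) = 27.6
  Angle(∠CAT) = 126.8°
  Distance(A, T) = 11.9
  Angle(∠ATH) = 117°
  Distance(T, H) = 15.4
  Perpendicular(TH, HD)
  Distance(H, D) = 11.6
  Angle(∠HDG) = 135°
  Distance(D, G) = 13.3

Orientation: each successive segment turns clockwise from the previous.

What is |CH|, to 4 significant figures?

36.40

∠CAT = 126.8° gives AT at 111.0° from the x-axis; with |AT| = 11.9, T = (-34.42, 5.923). ∠ATH = 117.0° gives TH at 48.00° from the x-axis; with |TH| = 15.4, H = (-24.11, 17.37). Then |CH| = |H − C| = 36.40.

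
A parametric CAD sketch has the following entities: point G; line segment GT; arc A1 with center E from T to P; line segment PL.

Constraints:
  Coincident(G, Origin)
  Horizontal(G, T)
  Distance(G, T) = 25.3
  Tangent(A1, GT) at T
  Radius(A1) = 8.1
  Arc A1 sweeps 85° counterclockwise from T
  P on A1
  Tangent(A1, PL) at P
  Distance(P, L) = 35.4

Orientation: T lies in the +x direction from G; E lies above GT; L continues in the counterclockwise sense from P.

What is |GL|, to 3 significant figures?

56.1

On A1, T sits at bearing -90° from E; an 85° counterclockwise sweep puts P at bearing -5°, so P = E + 8.1·(cos -5°, sin -5°) = (33.4, 7.39). Tangency of A1 to PL means the radius EP is perpendicular to PL, so PL runs along (−sin -5°, cos -5°); with |PL| = 35.4, L = (36.5, 42.7). Then |GL| = |L − G| = 56.1.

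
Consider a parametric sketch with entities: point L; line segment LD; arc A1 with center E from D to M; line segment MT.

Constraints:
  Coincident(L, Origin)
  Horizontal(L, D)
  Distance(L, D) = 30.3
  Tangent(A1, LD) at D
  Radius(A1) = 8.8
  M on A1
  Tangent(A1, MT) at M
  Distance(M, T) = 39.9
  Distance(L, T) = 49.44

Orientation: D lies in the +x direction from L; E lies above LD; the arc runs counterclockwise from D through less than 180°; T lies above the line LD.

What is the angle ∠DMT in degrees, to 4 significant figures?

118.2°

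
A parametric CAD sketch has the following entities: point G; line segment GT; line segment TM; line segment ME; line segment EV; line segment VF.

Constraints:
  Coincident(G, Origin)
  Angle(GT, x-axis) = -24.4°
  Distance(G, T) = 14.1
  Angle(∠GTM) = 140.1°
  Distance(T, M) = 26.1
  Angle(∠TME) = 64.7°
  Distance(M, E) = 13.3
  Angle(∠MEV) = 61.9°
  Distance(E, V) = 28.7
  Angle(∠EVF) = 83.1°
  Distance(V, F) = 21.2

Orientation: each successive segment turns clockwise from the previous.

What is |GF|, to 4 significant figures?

44.64

G is at the origin; GT runs at -24.4° with length 14.1, so T = (12.84, -5.825). ∠GTM = 140.1° gives TM at -64.30° from the x-axis; with |TM| = 26.1, M = (24.16, -29.34). ∠TME = 64.7° gives ME at -179.6° from the x-axis; with |ME| = 13.3, E = (10.86, -29.44). ∠MEV = 61.9° gives EV at 62.30° from the x-axis; with |EV| = 28.7, V = (24.20, -4.025). ∠EVF = 83.1° gives VF at -34.60° from the x-axis; with |VF| = 21.2, F = (41.65, -16.06). Then |GF| = |F − G| = 44.64.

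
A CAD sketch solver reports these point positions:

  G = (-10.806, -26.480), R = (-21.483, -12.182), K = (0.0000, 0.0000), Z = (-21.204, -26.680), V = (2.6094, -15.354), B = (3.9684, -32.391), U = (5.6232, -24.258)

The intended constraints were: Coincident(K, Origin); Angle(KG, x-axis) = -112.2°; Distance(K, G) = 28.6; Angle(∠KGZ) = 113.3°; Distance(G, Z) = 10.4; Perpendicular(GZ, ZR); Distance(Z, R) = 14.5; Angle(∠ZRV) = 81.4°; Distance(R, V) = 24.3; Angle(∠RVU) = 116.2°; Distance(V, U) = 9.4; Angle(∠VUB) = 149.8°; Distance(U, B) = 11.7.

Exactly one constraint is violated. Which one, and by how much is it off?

Distance(U, B) = 11.7 — off by 3.40.

K = (0.00, 0.00) ✓; KG at -112.2° ✓; |KG| = 28.60 ✓; ∠KGZ = 113.3° ✓; |GZ| = 10.40 ✓; ∠(GZ, ZR) = 90.00° ✓; |ZR| = 14.50 ✓; ∠ZRV = 81.40° ✓; |RV| = 24.30 ✓; ∠RVU = 116.2° ✓; |VU| = 9.400 ✓; ∠VUB = 149.8° ✓; |UB| = 8.300 ✗.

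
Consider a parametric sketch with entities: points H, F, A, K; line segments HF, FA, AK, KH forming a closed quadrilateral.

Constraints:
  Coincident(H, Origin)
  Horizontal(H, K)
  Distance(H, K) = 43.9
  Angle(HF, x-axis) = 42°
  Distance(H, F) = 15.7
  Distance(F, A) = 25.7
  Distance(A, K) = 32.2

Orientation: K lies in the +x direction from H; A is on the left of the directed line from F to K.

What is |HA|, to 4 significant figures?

41.38

Checks: HF at 42.00° ✓; |FA| = 25.70 ✓; |AK| = 32.20 ✓.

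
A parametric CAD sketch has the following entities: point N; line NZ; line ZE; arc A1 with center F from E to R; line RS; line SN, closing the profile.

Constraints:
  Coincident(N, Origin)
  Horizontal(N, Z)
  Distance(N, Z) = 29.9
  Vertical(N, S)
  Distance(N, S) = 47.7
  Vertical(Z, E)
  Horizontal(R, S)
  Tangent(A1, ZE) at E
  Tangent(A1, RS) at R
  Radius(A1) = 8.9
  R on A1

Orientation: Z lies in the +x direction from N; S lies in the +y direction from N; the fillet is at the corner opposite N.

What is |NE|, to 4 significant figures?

48.98

N is at the origin; NZ is horizontal with |NZ| = 29.9 and Z on the +x side, so Z = (29.90, 0.000). N and S share the same x with |NS| = 47.7 and S on the +y side, so S = (0.000, 47.70). The virtual corner opposite N is at (29.90, 47.70). Tangency of A1 to ZE means the radius FE is perpendicular to ZE and A1 meets RS tangentially, so FR is at right angles to RS, with radius 8.9, so the center F sits 8.9 in from both sides at F = (21.00, 38.80). That places the tangent points at E = (29.90, 38.80) on ZE and R = (21.00, 47.70) on RS. Then |NE| = |E − N| = 48.98.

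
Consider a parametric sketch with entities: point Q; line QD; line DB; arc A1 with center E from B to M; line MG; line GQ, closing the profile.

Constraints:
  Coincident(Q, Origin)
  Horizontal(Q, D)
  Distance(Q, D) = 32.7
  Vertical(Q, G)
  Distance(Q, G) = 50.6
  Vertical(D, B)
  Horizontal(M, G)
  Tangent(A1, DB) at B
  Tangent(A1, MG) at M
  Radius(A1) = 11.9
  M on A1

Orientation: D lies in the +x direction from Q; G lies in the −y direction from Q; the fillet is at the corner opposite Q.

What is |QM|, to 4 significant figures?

54.71

Q is at the origin; QD is horizontal with |QD| = 32.7 and D on the +x side, so D = (32.70, 0.000). QG is vertical with |QG| = 50.6 and G on the −y side, so G = (0.000, -50.60). The virtual corner opposite Q is at (32.70, -50.60). Since A1 is tangent to DB there, EB ⟂ DB and A1 meets MG tangentially, so EM is at right angles to MG, with radius 11.9, so the center E sits 11.9 in from both sides at E = (20.80, -38.70). That places the tangent points at B = (32.70, -38.70) on DB and M = (20.80, -50.60) on MG. Then |QM| = |M − Q| = 54.71.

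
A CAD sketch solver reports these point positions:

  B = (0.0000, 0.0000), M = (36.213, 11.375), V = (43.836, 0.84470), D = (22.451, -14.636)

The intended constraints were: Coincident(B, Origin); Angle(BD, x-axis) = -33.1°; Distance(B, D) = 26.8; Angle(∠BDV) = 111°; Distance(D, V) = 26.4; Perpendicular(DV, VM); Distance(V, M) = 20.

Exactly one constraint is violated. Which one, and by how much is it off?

Distance(V, M) = 20 — off by 7.00.

B = (0.00, 0.00) ✓; BD at -33.10° ✓; |BD| = 26.80 ✓; ∠BDV = 111.0° ✓; |DV| = 26.40 ✓; ∠(DV, VM) = 90.00° ✓; |VM| = 13.00 ✗.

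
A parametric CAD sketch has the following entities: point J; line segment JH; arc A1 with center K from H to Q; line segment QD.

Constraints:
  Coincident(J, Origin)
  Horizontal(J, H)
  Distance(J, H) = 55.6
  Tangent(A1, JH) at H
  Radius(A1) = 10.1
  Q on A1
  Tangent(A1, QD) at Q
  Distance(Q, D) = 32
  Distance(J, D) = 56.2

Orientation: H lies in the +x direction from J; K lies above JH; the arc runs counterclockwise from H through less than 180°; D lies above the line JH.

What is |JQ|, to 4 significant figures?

65.01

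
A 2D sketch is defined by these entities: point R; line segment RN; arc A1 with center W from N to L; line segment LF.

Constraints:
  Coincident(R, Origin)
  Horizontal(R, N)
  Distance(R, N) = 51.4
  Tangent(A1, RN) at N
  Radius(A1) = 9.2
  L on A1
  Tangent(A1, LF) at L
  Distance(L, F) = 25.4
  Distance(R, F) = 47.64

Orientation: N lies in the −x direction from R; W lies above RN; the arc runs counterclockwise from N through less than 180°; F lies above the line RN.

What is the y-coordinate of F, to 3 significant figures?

31.3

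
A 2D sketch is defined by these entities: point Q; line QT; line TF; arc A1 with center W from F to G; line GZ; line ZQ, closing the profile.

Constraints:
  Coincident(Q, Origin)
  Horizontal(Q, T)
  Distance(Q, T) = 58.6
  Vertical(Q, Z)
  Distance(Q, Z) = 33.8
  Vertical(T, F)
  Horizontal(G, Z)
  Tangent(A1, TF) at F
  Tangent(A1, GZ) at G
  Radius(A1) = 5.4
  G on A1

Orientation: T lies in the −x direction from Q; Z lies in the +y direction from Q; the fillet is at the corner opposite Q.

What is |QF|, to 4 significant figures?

65.12

Q is at the origin; Q and T share the same y with |QT| = 58.6 and T on the −x side, so T = (-58.60, 0.000). Q and Z share the same x with |QZ| = 33.8 and Z on the +y side, so Z = (0.000, 33.80). The virtual corner opposite Q is at (-58.60, 33.80). Tangency of A1 to TF means the radius WF is perpendicular to TF and A1 meets GZ tangentially, so WG is at right angles to GZ, with radius 5.4, so the center W sits 5.4 in from both sides at W = (-53.20, 28.40). That places the tangent points at F = (-58.60, 28.40) on TF and G = (-53.20, 33.80) on GZ. Then |QF| = |F − Q| = 65.12.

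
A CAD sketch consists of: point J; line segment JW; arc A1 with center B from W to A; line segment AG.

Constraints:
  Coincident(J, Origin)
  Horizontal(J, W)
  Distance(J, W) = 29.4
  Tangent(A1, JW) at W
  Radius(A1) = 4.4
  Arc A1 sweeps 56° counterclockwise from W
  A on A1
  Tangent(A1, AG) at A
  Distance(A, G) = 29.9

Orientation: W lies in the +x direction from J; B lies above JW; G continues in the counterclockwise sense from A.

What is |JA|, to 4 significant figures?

33.10

J is at the origin; J and W share the same y with |JW| = 29.4 and W on the +x side, so W = (29.40, 0.000). Since A1 is tangent to JW there, BW ⟂ JW, so B = W + (0, 4.4) = (29.40, 4.400). On A1, W sits at bearing -90° from B; a 56° counterclockwise sweep puts A at bearing -34°, so A = B + 4.4·(cos -34°, sin -34°) = (33.05, 1.940). Then |JA| = |A − J| = 33.10.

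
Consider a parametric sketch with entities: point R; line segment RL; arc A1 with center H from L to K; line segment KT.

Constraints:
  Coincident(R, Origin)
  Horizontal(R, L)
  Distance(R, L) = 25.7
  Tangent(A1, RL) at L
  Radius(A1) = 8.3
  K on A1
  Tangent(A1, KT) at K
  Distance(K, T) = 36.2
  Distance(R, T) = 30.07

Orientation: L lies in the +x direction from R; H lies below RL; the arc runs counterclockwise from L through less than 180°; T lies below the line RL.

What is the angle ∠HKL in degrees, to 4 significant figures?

65.94°

Checks: ∠(HL, LR) = 90.00° ✓; |HK| = 8.300 ✓; ∠(HK, KT) = 90.00° ✓; |KT| = 36.20 ✓; |RT| = 30.07 ✓.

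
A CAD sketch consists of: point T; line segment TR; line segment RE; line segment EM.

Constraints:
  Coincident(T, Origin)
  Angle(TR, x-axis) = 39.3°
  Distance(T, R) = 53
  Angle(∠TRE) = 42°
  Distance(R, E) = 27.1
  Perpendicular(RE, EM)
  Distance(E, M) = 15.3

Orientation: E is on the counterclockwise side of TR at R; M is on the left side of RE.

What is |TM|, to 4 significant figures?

23.61

T is at the origin; TR runs at 39.3° with length 53.0, so R = 53.0·(cos 39.3°, sin 39.3°) = (41.01, 33.57). ∠TRE = 42.0°, so RE runs at 39.3° + (180° − 42.0°) = 177.3° from the x-axis; with |RE| = 27.1, E = R + 27.1·(cos 177.3°, sin 177.3°) = (13.94, 34.85). RE is perpendicular to EM; with |EM| = 15.3 on the left of RE, M = E + 15.3·(-0.04711, -0.9989) = (13.22, 19.56). Then |TM| = |M − T| = 23.61.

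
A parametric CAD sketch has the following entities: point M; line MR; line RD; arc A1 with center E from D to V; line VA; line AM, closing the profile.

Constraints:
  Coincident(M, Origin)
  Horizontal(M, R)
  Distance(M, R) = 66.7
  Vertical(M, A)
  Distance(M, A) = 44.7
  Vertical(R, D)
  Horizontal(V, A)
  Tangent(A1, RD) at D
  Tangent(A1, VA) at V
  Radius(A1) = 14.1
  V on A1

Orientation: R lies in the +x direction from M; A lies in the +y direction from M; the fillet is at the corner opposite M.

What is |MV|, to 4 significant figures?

69.03

M is at the origin; MR is horizontal with |MR| = 66.7 and R on the +x side, so R = (66.70, 0.000). MA is vertical with |MA| = 44.7 and A on the +y side, so A = (0.000, 44.70). The virtual corner opposite M is at (66.70, 44.70). A1 meets RD tangentially, so ED is at right angles to RD and since A1 is tangent to VA there, EV ⟂ VA, with radius 14.1, so the center E sits 14.1 in from both sides at E = (52.60, 30.60). That places the tangent points at D = (66.70, 30.60) on RD and V = (52.60, 44.70) on VA. Then |MV| = |V − M| = 69.03.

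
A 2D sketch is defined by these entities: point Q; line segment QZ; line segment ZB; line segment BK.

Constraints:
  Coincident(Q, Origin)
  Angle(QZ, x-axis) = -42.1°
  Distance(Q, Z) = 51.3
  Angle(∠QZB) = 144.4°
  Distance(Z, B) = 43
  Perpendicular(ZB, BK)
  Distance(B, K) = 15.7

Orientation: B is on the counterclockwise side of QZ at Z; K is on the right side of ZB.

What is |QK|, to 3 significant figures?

96.2

∠QZB = 144.4°, so ZB runs at -42.1° + (180° − 144.4°) = -6.50° from the x-axis; with |ZB| = 43.0, B = Z + 43.0·(cos -6.50°, sin -6.50°) = (80.8, -39.3). ZB ⟂ BK; with |BK| = 15.7 on the right of ZB, K = B + 15.7·(-0.113, -0.994) = (79.0, -54.9). Then |QK| = |K − Q| = 96.2.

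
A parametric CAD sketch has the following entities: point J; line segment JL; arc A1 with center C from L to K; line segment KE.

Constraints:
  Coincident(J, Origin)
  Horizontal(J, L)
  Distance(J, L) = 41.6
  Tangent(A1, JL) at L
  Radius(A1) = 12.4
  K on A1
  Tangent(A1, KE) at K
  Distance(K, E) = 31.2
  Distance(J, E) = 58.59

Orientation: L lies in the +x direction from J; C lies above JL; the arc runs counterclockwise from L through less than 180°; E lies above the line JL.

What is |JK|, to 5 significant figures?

55.547

J is at the origin; J and L share the same y with |JL| = 41.6 and L on the +x side, so L = (41.600, 0.0000). Since A1 is tangent to JL there, CL ⟂ JL, so C = L + (0, 12.4) = (41.600, 12.400). Since CK ⟂ KE (tangency), |CE| = √(12.4² + 31.2²) = 33.574 regardless of where K sits on A1. So E lies on both circle(J, 58.59) and circle(C, 33.574); the above-JL intersection is E = (36.760, 45.623). K is the foot of the tangent from E: K = (52.343, 18.593).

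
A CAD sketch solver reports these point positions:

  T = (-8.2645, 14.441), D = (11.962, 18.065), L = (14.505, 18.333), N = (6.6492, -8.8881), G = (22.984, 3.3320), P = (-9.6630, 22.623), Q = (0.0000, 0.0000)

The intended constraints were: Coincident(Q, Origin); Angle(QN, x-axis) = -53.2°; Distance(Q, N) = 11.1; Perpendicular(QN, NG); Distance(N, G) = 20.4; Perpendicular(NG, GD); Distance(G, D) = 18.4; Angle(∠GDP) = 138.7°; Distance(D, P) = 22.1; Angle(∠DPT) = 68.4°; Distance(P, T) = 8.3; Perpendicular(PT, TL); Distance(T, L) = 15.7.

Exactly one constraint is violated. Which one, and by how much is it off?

Distance(T, L) = 15.7 — off by 7.40.

Q = (0.00, 0.00) ✓; QN at -53.20° ✓; |QN| = 11.10 ✓; ∠(QN, NG) = 90.00° ✓; |NG| = 20.40 ✓; ∠(NG, GD) = 90.00° ✓; |GD| = 18.40 ✓; ∠GDP = 138.7° ✓; |DP| = 22.10 ✓; ∠DPT = 68.40° ✓; |PT| = 8.301 ✓; ∠(PT, TL) = 90.00° ✓; |TL| = 23.10 ✗.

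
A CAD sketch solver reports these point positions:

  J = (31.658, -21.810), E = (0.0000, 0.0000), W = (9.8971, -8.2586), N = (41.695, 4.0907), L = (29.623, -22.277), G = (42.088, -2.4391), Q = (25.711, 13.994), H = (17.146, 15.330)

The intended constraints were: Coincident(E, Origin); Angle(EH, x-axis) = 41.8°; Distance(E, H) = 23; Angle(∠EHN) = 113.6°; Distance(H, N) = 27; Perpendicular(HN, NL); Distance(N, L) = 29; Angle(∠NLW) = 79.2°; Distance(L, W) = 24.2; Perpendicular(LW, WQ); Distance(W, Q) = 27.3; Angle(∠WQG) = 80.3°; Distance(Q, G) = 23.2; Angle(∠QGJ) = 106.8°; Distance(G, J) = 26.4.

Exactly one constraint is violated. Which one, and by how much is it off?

Distance(G, J) = 26.4 — off by 4.40.

E = (0.00, 0.00) ✓; EH at 41.80° ✓; |EH| = 23.00 ✓; ∠EHN = 113.6° ✓; |HN| = 27.00 ✓; ∠(HN, NL) = 90.00° ✓; |NL| = 29.00 ✓; ∠NLW = 79.20° ✓; |LW| = 24.20 ✓; ∠(LW, WQ) = 90.00° ✓; |WQ| = 27.30 ✓; ∠WQG = 80.30° ✓; |QG| = 23.20 ✓; ∠QGJ = 106.8° ✓; |GJ| = 22.00 ✗.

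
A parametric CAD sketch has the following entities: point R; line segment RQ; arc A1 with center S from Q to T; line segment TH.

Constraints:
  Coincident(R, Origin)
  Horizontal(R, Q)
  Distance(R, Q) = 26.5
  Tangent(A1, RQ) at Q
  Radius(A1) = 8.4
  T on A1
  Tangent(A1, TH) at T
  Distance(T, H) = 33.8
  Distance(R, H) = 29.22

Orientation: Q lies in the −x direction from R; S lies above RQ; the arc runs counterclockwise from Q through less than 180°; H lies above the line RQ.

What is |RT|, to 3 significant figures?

20.2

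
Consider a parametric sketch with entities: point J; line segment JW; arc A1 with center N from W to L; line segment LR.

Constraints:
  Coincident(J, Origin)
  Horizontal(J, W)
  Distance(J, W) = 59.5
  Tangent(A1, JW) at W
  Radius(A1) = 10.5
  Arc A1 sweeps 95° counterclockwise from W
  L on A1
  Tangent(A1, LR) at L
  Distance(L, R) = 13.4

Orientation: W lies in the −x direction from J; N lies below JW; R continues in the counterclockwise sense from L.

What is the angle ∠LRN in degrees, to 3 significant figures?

38.1°

J is at the origin; J and W share the same y with |JW| = 59.5 and W on the −x side, so W = (-59.5, 0.00). Tangency of A1 to JW means the radius NW is perpendicular to JW, so N = W + (0, -10.5) = (-59.5, -10.5). On A1, W sits at bearing 90° from N; a 95° counterclockwise sweep puts L at bearing 185°, so L = N + 10.5·(cos 185°, sin 185°) = (-70.0, -11.4). The tangent condition forces NL to be normal to LR, so LR runs along (−sin 185°, cos 185°); with |LR| = 13.4, R = (-68.8, -24.8). Then cos ∠LRN = RL·RN / (|RL||RN|), giving 38.1°.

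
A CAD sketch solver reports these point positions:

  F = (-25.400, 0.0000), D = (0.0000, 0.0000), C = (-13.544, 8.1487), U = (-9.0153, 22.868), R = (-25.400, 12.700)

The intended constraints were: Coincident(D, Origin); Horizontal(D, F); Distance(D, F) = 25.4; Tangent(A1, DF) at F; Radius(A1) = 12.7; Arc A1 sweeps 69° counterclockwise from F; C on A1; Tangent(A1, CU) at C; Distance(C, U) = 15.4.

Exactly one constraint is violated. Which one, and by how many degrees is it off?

Tangent(A1, CU) at C — off by 3.90°.

D = (0.00, 0.00) ✓; D.y = 0.00, F.y = 0.00 ✓; |DF| = 25.40 ✓; ∠(RF, FD) = 90.00° ✓; |RF| = 12.70 ✓; bearing(R→C) − bearing(R→F) = 69.00° ✓; |RC| = 12.70 ✓; ∠(RC, CU) = 86.10° ✗; |CU| = 15.40 ✓.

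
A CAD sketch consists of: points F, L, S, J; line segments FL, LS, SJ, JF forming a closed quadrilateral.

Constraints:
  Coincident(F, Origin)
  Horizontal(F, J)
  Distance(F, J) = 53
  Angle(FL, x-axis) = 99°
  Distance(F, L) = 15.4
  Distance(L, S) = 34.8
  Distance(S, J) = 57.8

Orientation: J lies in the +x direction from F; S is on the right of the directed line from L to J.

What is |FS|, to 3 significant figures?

19.6

F is at the origin; F and J share the same y with |FJ| = 53.0 and J in +x, so J = (53.0, 0). FL runs at 99.0° with |FL| = 15.4, so L = (-2.41, 15.2). S is determined by |LS| = 34.8 and |SJ| = 57.8 together: it lies at the intersection of circle(L, 34.8) and circle(J, 57.8). With |LJ| = 57.5, the foot of the radical line on LJ is 10.2 from L and the perpendicular offset is √(34.8² − 10.2²) = 33.3. Taking the right-of-LJ solution: S = (-1.38, -19.6).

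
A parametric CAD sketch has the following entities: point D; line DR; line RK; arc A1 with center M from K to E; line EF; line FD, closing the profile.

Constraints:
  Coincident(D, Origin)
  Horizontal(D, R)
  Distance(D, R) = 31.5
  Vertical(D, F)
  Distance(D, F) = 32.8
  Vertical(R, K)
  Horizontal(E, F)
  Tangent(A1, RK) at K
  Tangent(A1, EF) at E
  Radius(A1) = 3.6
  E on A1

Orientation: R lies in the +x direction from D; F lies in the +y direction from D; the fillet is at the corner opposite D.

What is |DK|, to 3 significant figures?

43.0

D is at the origin; D and R share the same y with |DR| = 31.5 and R on the +x side, so R = (31.5, 0.00). D and F share the same x with |DF| = 32.8 and F on the +y side, so F = (0.00, 32.8). The virtual corner opposite D is at (31.5, 32.8). The tangent condition forces MK to be normal to RK and since A1 is tangent to EF there, ME ⟂ EF, with radius 3.6, so the center M sits 3.6 in from both sides at M = (27.9, 29.2). That places the tangent points at K = (31.5, 29.2) on RK and E = (27.9, 32.8) on EF. Then |DK| = |K − D| = 43.0.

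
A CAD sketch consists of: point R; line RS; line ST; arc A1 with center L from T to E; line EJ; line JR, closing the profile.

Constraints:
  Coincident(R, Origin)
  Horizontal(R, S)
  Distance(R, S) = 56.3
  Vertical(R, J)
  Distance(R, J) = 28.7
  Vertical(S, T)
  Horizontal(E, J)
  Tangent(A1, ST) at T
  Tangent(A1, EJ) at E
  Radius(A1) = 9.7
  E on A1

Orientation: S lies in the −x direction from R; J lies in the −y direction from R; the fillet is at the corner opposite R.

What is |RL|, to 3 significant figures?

50.3

RJ is vertical with |RJ| = 28.7 and J on the −y side, so J = (0.00, -28.7). The virtual corner opposite R is at (-56.3, -28.7). Tangency of A1 to ST means the radius LT is perpendicular to ST and A1 meets EJ tangentially, so LE is at right angles to EJ, with radius 9.7, so the center L sits 9.7 in from both sides at L = (-46.6, -19.0). Then |RL| = |L − R| = 50.3.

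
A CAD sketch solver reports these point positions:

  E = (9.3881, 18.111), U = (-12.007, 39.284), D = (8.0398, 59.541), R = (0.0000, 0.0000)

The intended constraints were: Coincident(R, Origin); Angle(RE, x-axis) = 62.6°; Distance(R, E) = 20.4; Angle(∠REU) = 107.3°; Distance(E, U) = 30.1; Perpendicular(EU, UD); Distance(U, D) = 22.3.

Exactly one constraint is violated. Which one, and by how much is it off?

Distance(U, D) = 22.3 — off by 6.20.

R = (0.00, 0.00) ✓; RE at 62.60° ✓; |RE| = 20.40 ✓; ∠REU = 107.3° ✓; |EU| = 30.10 ✓; ∠(EU, UD) = 90.00° ✓; |UD| = 28.50 ✗.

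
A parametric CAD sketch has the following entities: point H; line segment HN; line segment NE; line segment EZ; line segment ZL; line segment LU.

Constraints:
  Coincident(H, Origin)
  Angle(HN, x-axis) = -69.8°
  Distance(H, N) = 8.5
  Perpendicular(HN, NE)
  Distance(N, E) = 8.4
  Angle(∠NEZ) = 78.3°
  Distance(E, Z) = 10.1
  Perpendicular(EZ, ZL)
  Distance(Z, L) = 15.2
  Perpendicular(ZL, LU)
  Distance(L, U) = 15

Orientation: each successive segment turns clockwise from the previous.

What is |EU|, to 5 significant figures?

15.970

H is at the origin; HN runs at -69.8° with length 8.5, so N = (2.9350, -7.9772). HN ⟂ NE, so NE runs at -159.80°; with |NE| = 8.4, E = (-4.9483, -10.878). ∠NEZ = 78.3° gives EZ at 98.500° from the x-axis; with |EZ| = 10.1, Z = (-6.4412, -0.88864). The perpendicularity gives ZL at right angles to EZ, so ZL runs at 8.5000°; with |ZL| = 15.2, L = (8.5919, 1.3581). The perpendicularity gives LU at right angles to ZL, so LU runs at -81.500°; with |LU| = 15.0, U = (10.809, -13.477). Then |EU| = |U − E| = 15.970.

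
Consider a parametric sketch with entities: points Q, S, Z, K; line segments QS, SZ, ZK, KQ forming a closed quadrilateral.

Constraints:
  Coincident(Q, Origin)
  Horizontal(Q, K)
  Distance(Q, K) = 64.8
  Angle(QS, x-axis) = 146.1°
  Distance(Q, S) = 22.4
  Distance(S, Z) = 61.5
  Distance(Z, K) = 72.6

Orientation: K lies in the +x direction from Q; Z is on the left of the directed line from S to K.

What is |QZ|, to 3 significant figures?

62.7

Checks: |SZ| = 61.50 ✓; |ZK| = 72.60 ✓.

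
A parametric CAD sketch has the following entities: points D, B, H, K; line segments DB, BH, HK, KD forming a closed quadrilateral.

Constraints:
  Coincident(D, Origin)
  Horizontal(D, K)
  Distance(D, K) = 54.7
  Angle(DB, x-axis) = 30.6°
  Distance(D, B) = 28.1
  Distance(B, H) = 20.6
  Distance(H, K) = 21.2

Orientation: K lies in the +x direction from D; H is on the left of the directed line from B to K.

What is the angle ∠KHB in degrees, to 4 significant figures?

107.4°

D is at the origin; DK is horizontal with |DK| = 54.7 and K in +x, so K = (54.7, 0). DB runs at 30.6° with |DB| = 28.1, so B = (24.19, 14.30). H is determined by |BH| = 20.6 and |HK| = 21.2 together: it lies at the intersection of circle(B, 20.6) and circle(K, 21.2). With |BK| = 33.70, the foot of the radical line on BK is 16.48 from B and the perpendicular offset is √(20.6² − 16.48²) = 12.36. Taking the left-of-BK solution: H = (44.35, 18.50).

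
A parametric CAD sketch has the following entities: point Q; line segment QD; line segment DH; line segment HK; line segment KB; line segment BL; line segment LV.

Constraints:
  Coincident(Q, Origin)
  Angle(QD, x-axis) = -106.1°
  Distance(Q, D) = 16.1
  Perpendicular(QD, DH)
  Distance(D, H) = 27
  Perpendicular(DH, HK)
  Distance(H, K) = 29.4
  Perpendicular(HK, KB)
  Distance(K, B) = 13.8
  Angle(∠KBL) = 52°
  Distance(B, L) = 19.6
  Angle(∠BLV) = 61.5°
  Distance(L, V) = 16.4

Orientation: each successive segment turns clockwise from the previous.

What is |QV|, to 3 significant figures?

34.3

Q is at the origin; QD runs at -106.1° with length 16.1, so D = (-4.46, -15.5). QD ⟂ DH, so DH runs at 164°; with |DH| = 27.0, H = (-30.4, -7.98). DH is perpendicular to HK, so HK runs at 73.9°; with |HK| = 29.4, K = (-22.3, 20.3). The perpendicularity gives KB at right angles to HK, so KB runs at -16.1°; with |KB| = 13.8, B = (-8.99, 16.4). ∠KBL = 52.0° gives BL at -144° from the x-axis; with |BL| = 19.6, L = (-24.9, 4.95). ∠BLV = 61.5° gives LV at 97.4° from the x-axis; with |LV| = 16.4, V = (-27.0, 21.2). Then |QV| = |V − Q| = 34.3.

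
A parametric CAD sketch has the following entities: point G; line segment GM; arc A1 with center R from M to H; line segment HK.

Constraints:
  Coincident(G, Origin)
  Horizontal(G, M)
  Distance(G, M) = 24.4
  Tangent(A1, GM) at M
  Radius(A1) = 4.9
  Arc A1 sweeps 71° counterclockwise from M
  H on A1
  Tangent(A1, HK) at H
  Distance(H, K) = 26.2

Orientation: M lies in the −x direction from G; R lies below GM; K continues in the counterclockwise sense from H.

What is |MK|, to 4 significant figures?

31.01

G is at the origin; G and M share the same y with |GM| = 24.4 and M on the −x side, so M = (-24.40, 0.000). Tangency of A1 to GM means the radius RM is perpendicular to GM, so R = M + (0, -4.9) = (-24.40, -4.900). On A1, M sits at bearing 90° from R; a 71° counterclockwise sweep puts H at bearing 161°, so H = R + 4.9·(cos 161°, sin 161°) = (-29.03, -3.305). A1 meets HK tangentially, so RH is at right angles to HK, so HK runs along (−sin 161°, cos 161°); with |HK| = 26.2, K = (-37.56, -28.08). Then |MK| = |K − M| = 31.01.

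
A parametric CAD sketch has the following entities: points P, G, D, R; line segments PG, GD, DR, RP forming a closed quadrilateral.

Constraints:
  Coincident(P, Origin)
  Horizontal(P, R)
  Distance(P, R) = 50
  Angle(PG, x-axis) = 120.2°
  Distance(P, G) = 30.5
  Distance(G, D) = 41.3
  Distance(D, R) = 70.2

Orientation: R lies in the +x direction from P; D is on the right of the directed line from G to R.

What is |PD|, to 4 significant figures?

23.79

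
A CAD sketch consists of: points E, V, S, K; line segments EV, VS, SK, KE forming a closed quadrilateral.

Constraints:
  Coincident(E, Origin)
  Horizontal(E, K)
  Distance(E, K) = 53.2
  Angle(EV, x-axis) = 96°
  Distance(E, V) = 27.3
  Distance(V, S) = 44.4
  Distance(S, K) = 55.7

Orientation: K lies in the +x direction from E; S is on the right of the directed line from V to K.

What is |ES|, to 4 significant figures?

17.15

Checks: |VS| = 44.40 ✓; |SK| = 55.70 ✓.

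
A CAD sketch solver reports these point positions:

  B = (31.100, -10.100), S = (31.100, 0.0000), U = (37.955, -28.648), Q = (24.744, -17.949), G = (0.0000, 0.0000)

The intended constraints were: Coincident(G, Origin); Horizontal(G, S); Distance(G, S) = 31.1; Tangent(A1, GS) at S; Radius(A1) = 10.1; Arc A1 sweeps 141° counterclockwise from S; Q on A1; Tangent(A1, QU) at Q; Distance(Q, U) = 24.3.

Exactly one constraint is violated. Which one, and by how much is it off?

Distance(Q, U) = 24.3 — off by 7.30.

G = (0.00, 0.00) ✓; G.y = 0.00, S.y = 0.00 ✓; |GS| = 31.10 ✓; ∠(BS, SG) = 90.00° ✓; |BS| = 10.10 ✓; bearing(B→Q) − bearing(B→S) = 141.0° ✓; |BQ| = 10.10 ✓; ∠(BQ, QU) = 90.00° ✓; |QU| = 17.00 ✗.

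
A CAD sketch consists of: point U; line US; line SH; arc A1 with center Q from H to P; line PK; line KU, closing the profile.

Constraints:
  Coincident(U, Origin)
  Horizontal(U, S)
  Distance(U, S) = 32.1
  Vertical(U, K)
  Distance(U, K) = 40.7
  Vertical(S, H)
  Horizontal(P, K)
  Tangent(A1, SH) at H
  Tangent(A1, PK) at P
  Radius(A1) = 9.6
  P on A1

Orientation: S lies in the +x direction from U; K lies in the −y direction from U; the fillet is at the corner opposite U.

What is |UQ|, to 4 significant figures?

38.39

U is at the origin; U and S share the same y with |US| = 32.1 and S on the +x side, so S = (32.10, 0.000). U and K share the same x with |UK| = 40.7 and K on the −y side, so K = (0.000, -40.70). The virtual corner opposite U is at (32.10, -40.70). The tangent condition forces QH to be normal to SH and since A1 is tangent to PK there, QP ⟂ PK, with radius 9.6, so the center Q sits 9.6 in from both sides at Q = (22.50, -31.10). Then |UQ| = |Q − U| = 38.39.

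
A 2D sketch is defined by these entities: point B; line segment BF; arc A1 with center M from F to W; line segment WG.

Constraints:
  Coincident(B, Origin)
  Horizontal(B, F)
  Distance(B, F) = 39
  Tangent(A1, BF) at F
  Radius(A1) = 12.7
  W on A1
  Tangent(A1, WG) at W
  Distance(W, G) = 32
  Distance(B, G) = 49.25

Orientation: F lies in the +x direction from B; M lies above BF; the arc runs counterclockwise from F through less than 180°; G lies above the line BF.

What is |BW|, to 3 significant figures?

52.3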